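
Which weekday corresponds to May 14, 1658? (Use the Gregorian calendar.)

Tuesday

Doomsday rule: the anchor day for the 1600s is Tuesday. For year 58: 58÷12 = 4 r 10, and 10÷4 = 2, so 4+10+2 = 16.
Tuesday + 16 ≡ Thursday — that's 1658's doomsday.
In May the doomsday date is May 9.
May 14 is 5 days after May 9; 5 mod 7 = 5, so Thursday + 5 = Tuesday.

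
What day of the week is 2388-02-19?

Friday

Doomsday rule: the anchor day for the 2300s is Wednesday. For year 88: 88÷12 = 7 r 4, and 4÷4 = 1, so 7+4+1 = 12.
Wednesday + 12 ≡ Monday — that's 2388's doomsday.
In February the doomsday date is Feb 29 (2388 is a leap year (divisible by 4)).
Feb 19 is 10 days before Feb 29; 10 mod 7 = 3, so Monday − 3 = Friday.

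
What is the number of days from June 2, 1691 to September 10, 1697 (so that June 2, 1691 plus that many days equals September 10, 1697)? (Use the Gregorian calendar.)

Jun 2, 1691 → Jun 2, 1692: 366 days (Feb 29, 1692 is in that span).
Jun 2, 1692 → Jun 2, 1693: 365 days.
Jun 2, 1693 → Jun 2, 1694: 365 days.
Jun 2, 1694 → Jun 2, 1695: 365 days.
Jun 2, 1695 → Jun 2, 1696: 366 days (Feb 29, 1696 is in that span).
Jun 2, 1696 → Jun 2, 1697: 365 days.
Jun 2, 1697 → Jul 2, 1697: 30 days (June has 30).
Jul 2, 1697 → Aug 2, 1697: 31 days (July has 31).
Aug 2, 1697 → Sep 2, 1697: 31 days (August has 31).
Sep 2, 1697 → Sep 10, 1697: 8 days.
Total: 2292 days.

2292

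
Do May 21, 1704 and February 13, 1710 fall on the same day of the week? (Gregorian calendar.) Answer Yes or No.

From May 21, 1704 to Feb 13, 1710 is 2094 days.
2094 mod 7 = 1, so they are different weekdays.
(May 21, 1704 is a Wednesday; Feb 13, 1710 is a Thursday.)

No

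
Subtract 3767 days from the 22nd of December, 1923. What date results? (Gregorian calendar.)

August 29, 1913

−365 (one year) → Dec 22, 1922 (3402 left).
−365 (one year) → Dec 22, 1921 (3037 left).
−365 (one year) → Dec 22, 1920 (2672 left).
−366 (one year; includes Feb 29, 1920) → Dec 22, 1919 (2306 left).
−365 (one year) → Dec 22, 1918 (1941 left).
−365 (one year) → Dec 22, 1917 (1576 left).
−365 (one year) → Dec 22, 1916 (1211 left).
−366 (one year; includes Feb 29, 1916) → Dec 22, 1915 (845 left).
−365 (one year) → Dec 22, 1914 (480 left).
−365 (one year) → Dec 22, 1913 (115 left).
−22 → Nov 30, 1913 (end of Nov, 30 days; 93 left).
−30 → Oct 31, 1913 (end of Oct, 31 days; 63 left).
−31 → Sep 30, 1913 (end of Sep, 30 days; 32 left).
−30 → Aug 31, 1913 (end of Aug, 31 days; 2 left).
−2 → Aug 29, 1913.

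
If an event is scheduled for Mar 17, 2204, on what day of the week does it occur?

Doomsday rule: the anchor day for the 2200s is Friday. For year 04: 4÷12 = 0 r 4, and 4÷4 = 1, so 0+4+1 = 5.
Friday + 5 ≡ Wednesday — that's 2204's doomsday.
In March the doomsday date is Mar 14.
Mar 17 is 3 days after Mar 14; 3 mod 7 = 3, so Wednesday + 3 = Saturday.

Saturday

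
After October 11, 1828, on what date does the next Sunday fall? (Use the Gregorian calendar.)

Oct 11, 1828 is a Saturday.
From Saturday to the next Sunday is 1 day.
Oct 11, 1828 + 1 = Oct 12, 1828.

October 12, 1828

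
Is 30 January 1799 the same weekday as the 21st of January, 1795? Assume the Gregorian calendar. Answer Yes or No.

From Jan 21, 1795 to Jan 30, 1799 is 1470 days.
1470 mod 7 = 0, so they are the same weekday.
(Jan 21, 1795 is a Wednesday; Jan 30, 1799 is a Wednesday.)

Yes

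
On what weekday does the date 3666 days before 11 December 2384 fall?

Thursday

First find the weekday of Dec 11, 2384. Doomsday rule: the anchor day for the 2300s is Wednesday. For year 84: 84÷12 = 7 r 0, and 0÷4 = 0, so 7+0+0 = 7.
Wednesday + 7 ≡ Wednesday — that's 2384's doomsday.
In December the doomsday date is Dec 12.
Dec 11 is 1 day before Dec 12; 1 mod 7 = 1, so Wednesday − 1 = Tuesday.
3666 mod 7 = 5, so 3666 days before a Tuesday is Tuesday − 5 = Thursday.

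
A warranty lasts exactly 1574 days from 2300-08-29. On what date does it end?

+365 (one year) → Aug 29, 2301 (1209 left).
+365 (one year) → Aug 29, 2302 (844 left).
+365 (one year) → Aug 29, 2303 (479 left).
+366 (one year; includes Feb 29, 2304) → Aug 29, 2304 (113 left).
Aug has 31 days: +3 → Sep 1, 2304 (110 left).
Sep has 30 days: +30 → Oct 1, 2304 (80 left).
Oct has 31 days: +31 → Nov 1, 2304 (49 left).
Nov has 30 days: +30 → Dec 1, 2304 (19 left).
+19 → Dec 20, 2304.

December 20, 2304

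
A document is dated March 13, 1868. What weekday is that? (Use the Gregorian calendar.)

January 1, 1868 is a Wednesday.
Jan 1, 1868 → Feb 1, 1868: 31 days (January has 31).
Feb 1, 1868 → Mar 1, 1868: 29 days (February has 29).
Mar 1, 1868 → Mar 13, 1868: 12 days.
Total: 72 days.
72 mod 7 = 2, so Wednesday + 2 = Friday.

Friday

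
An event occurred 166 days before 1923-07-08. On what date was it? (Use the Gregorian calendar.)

January 23, 1923

−8 → Jun 30, 1923 (end of Jun, 30 days; 158 left).
−30 → May 31, 1923 (end of May, 31 days; 128 left).
−31 → Apr 30, 1923 (end of Apr, 30 days; 97 left).
−30 → Mar 31, 1923 (end of Mar, 31 days; 67 left).
−31 → Feb 28, 1923 (end of Feb, 28 days; 36 left).
−28 → Jan 31, 1923 (end of Jan, 31 days; 8 left).
−8 → Jan 23, 1923.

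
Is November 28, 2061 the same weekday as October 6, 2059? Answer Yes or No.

Yes

From Oct 6, 2059 to Nov 28, 2061 is 784 days.
784 mod 7 = 0, so they are the same weekday.
(Oct 6, 2059 is a Monday; Nov 28, 2061 is a Monday.)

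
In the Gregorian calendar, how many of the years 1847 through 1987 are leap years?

34

Multiples of 4 in [1847,1987]: 35.
Of those, multiples of 100: 1 (not leap unless ÷400).
Multiples of 400: 0.
Leap years = 35 − 1 + 0 = 34.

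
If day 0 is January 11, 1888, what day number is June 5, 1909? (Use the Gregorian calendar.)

Jan 11, 1888 → Jan 11, 1889: 366 days (Feb 29, 1888 is in that span).
Jan 11, 1889 → Jan 11, 1890: 365 days.
Jan 11, 1890 → Jan 11, 1891: 365 days.
Jan 11, 1891 → Jan 11, 1892: 365 days.
Jan 11, 1892 → Jan 11, 1893: 366 days (Feb 29, 1892 is in that span).
Jan 11, 1893 → Jan 11, 1894: 365 days.
Jan 11, 1894 → Jan 11, 1895: 365 days.
Jan 11, 1895 → Jan 11, 1896: 365 days.
Jan 11, 1896 → Jan 11, 1897: 366 days (Feb 29, 1896 is in that span).
Jan 11, 1897 → Jan 11, 1898: 365 days.
Jan 11, 1898 → Jan 11, 1899: 365 days.
Jan 11, 1899 → Jan 11, 1900: 365 days.
Jan 11, 1900 → Jan 11, 1901: 365 days.
Jan 11, 1901 → Jan 11, 1902: 365 days.
Jan 11, 1902 → Jan 11, 1903: 365 days.
Jan 11, 1903 → Jan 11, 1904: 365 days.
Jan 11, 1904 → Jan 11, 1905: 366 days (Feb 29, 1904 is in that span).
Jan 11, 1905 → Jan 11, 1906: 365 days.
Jan 11, 1906 → Jan 11, 1907: 365 days.
Jan 11, 1907 → Jan 11, 1908: 365 days.
Jan 11, 1908 → Jan 11, 1909: 366 days (Feb 29, 1908 is in that span).
Jan 11, 1909 → Feb 11, 1909: 31 days (January has 31).
Feb 11, 1909 → Mar 11, 1909: 28 days (February has 28).
Mar 11, 1909 → Apr 11, 1909: 31 days (March has 31).
Apr 11, 1909 → May 11, 1909: 30 days (April has 30).
May 11, 1909 → Jun 5, 1909: 25 days.
Total: 7815 days.

7815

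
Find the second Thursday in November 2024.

November 1, 2024 is a Friday.
The first Thursday is therefore November 7 (6 days later).
The second Thursday is 7 + 1×7 = November 14.

November 14, 2024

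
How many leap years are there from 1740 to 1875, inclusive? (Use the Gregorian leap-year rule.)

33

Multiples of 4 in [1740,1875]: 34.
Of those, multiples of 100: 1 (not leap unless ÷400).
Multiples of 400: 0.
Leap years = 34 − 1 + 0 = 33.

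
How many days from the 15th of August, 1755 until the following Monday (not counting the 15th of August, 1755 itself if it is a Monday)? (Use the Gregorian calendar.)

Aug 15, 1755 is a Friday.
From Friday to the next Monday is 3 days.

3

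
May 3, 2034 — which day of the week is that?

January 1, 2034 is a Sunday.
Jan 1, 2034 → Feb 1, 2034: 31 days (January has 31).
Feb 1, 2034 → Mar 1, 2034: 28 days (February has 28).
Mar 1, 2034 → Apr 1, 2034: 31 days (March has 31).
Apr 1, 2034 → May 1, 2034: 30 days (April has 30).
May 1, 2034 → May 3, 2034: 2 days.
Total: 122 days.
122 mod 7 = 3, so Sunday + 3 = Wednesday.

Wednesday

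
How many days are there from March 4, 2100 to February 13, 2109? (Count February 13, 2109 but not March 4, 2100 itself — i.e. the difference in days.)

3268

Mar 4, 2100 → Mar 4, 2101: 365 days.
Mar 4, 2101 → Mar 4, 2102: 365 days.
Mar 4, 2102 → Mar 4, 2103: 365 days.
Mar 4, 2103 → Mar 4, 2104: 366 days (Feb 29, 2104 is in that span).
Mar 4, 2104 → Mar 4, 2105: 365 days.
Mar 4, 2105 → Mar 4, 2106: 365 days.
Mar 4, 2106 → Mar 4, 2107: 365 days.
Mar 4, 2107 → Mar 4, 2108: 366 days (Feb 29, 2108 is in that span).
Mar 4, 2108 → Apr 4, 2108: 31 days (March has 31).
Apr 4, 2108 → May 4, 2108: 30 days (April has 30).
May 4, 2108 → Jun 4, 2108: 31 days (May has 31).
Jun 4, 2108 → Jul 4, 2108: 30 days (June has 30).
Jul 4, 2108 → Aug 4, 2108: 31 days (July has 31).
Aug 4, 2108 → Sep 4, 2108: 31 days (August has 31).
Sep 4, 2108 → Oct 4, 2108: 30 days (September has 30).
Oct 4, 2108 → Nov 4, 2108: 31 days (October has 31).
Nov 4, 2108 → Dec 4, 2108: 30 days (November has 30).
Dec 4, 2108 → Jan 4, 2109: 31 days (December has 31).
Jan 4, 2109 → Feb 4, 2109: 31 days (January has 31).
Feb 4, 2109 → Feb 13, 2109: 9 days.
Total: 3268 days.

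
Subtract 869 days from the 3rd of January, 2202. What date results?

August 17, 2199

−365 (one year) → Jan 3, 2201 (504 left).
−365 (one year) → Jan 3, 2200 (139 left).
−3 → Dec 31, 2199 (end of Dec, 31 days; 136 left).
−31 → Nov 30, 2199 (end of Nov, 30 days; 105 left).
−30 → Oct 31, 2199 (end of Oct, 31 days; 75 left).
−31 → Sep 30, 2199 (end of Sep, 30 days; 44 left).
−30 → Aug 31, 2199 (end of Aug, 31 days; 14 left).
−14 → Aug 17, 2199.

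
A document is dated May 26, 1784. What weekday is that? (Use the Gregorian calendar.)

Wednesday

Doomsday rule: the anchor day for the 1700s is Sunday. For year 84: 84÷12 = 7 r 0, and 0÷4 = 0, so 7+0+0 = 7.
Sunday + 7 ≡ Sunday — that's 1784's doomsday.
In May the doomsday date is May 9.
May 26 is 17 days after May 9; 17 mod 7 = 3, so Sunday + 3 = Wednesday.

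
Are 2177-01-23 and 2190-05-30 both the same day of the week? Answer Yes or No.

From Jan 23, 2177 to May 30, 2190 is 4875 days.
4875 mod 7 = 3, so they are different weekdays.
(Jan 23, 2177 is a Thursday; May 30, 2190 is a Sunday.)

No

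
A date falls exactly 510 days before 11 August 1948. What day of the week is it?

Thursday

First find the weekday of Aug 11, 1948. Doomsday rule: the anchor day for the 1900s is Wednesday. For year 48: 48÷12 = 4 r 0, and 0÷4 = 0, so 4+0+0 = 4.
Wednesday + 4 ≡ Sunday — that's 1948's doomsday.
In August the doomsday date is Aug 8.
Aug 11 is 3 days after Aug 8; 3 mod 7 = 3, so Sunday + 3 = Wednesday.
510 mod 7 = 6, so 510 days before a Wednesday is Wednesday − 6 = Thursday.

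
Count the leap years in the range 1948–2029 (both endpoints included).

21

Multiples of 4 in [1948,2029]: 21.
Of those, multiples of 100: 1 (not leap unless ÷400).
Multiples of 400: 1.
Leap years = 21 − 1 + 1 = 21.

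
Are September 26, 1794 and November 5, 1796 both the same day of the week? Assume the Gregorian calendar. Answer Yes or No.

No

From Sep 26, 1794 to Nov 5, 1796 is 771 days.
771 mod 7 = 1, so they are different weekdays.
(Sep 26, 1794 is a Friday; Nov 5, 1796 is a Saturday.)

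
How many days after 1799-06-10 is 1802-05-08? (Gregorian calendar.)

1062

Jun 10, 1799 → Jun 10, 1800: 365 days.
Jun 10, 1800 → Jun 10, 1801: 365 days.
Jun 10, 1801 → Jul 10, 1801: 30 days (June has 30).
Jul 10, 1801 → Aug 10, 1801: 31 days (July has 31).
Aug 10, 1801 → Sep 10, 1801: 31 days (August has 31).
Sep 10, 1801 → Oct 10, 1801: 30 days (September has 30).
Oct 10, 1801 → Nov 10, 1801: 31 days (October has 31).
Nov 10, 1801 → Dec 10, 1801: 30 days (November has 30).
Dec 10, 1801 → Jan 10, 1802: 31 days (December has 31).
Jan 10, 1802 → Feb 10, 1802: 31 days (January has 31).
Feb 10, 1802 → Mar 10, 1802: 28 days (February has 28).
Mar 10, 1802 → Apr 10, 1802: 31 days (March has 31).
Apr 10, 1802 → May 8, 1802: 28 days.
Total: 1062 days.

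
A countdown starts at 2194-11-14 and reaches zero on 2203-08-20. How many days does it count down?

Nov 14, 2194 → Nov 14, 2195: 365 days.
Nov 14, 2195 → Nov 14, 2196: 366 days (Feb 29, 2196 is in that span).
Nov 14, 2196 → Nov 14, 2197: 365 days.
Nov 14, 2197 → Nov 14, 2198: 365 days.
Nov 14, 2198 → Nov 14, 2199: 365 days.
Nov 14, 2199 → Nov 14, 2200: 365 days.
Nov 14, 2200 → Nov 14, 2201: 365 days.
Nov 14, 2201 → Nov 14, 2202: 365 days.
Nov 14, 2202 → Dec 14, 2202: 30 days (November has 30).
Dec 14, 2202 → Jan 14, 2203: 31 days (December has 31).
Jan 14, 2203 → Feb 14, 2203: 31 days (January has 31).
Feb 14, 2203 → Mar 14, 2203: 28 days (February has 28).
Mar 14, 2203 → Apr 14, 2203: 31 days (March has 31).
Apr 14, 2203 → May 14, 2203: 30 days (April has 30).
May 14, 2203 → Jun 14, 2203: 31 days (May has 31).
Jun 14, 2203 → Jul 14, 2203: 30 days (June has 30).
Jul 14, 2203 → Aug 14, 2203: 31 days (July has 31).
Aug 14, 2203 → Aug 20, 2203: 6 days.
Total: 3200 days.

3200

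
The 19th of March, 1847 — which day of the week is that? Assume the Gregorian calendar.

January 1, 1847 is a Friday.
Jan 1, 1847 → Feb 1, 1847: 31 days (January has 31).
Feb 1, 1847 → Mar 1, 1847: 28 days (February has 28).
Mar 1, 1847 → Mar 19, 1847: 18 days.
Total: 77 days.
77 mod 7 = 0, so Friday + 0 = Friday.

Friday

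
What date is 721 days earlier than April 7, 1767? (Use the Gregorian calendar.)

April 16, 1765

−365 (one year) → Apr 7, 1766 (356 left).
−7 → Mar 31, 1766 (end of Mar, 31 days; 349 left).
−31 → Feb 28, 1766 (end of Feb, 28 days; 318 left).
−28 → Jan 31, 1766 (end of Jan, 31 days; 290 left).
−31 → Dec 31, 1765 (end of Dec, 31 days; 259 left).
−31 → Nov 30, 1765 (end of Nov, 30 days; 228 left).
−30 → Oct 31, 1765 (end of Oct, 31 days; 198 left).
−31 → Sep 30, 1765 (end of Sep, 30 days; 167 left).
−30 → Aug 31, 1765 (end of Aug, 31 days; 137 left).
−31 → Jul 31, 1765 (end of Jul, 31 days; 106 left).
−31 → Jun 30, 1765 (end of Jun, 30 days; 75 left).
−30 → May 31, 1765 (end of May, 31 days; 45 left).
−31 → Apr 30, 1765 (end of Apr, 30 days; 14 left).
−14 → Apr 16, 1765.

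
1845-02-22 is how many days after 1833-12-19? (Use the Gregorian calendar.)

Dec 19, 1833 → Dec 19, 1834: 365 days.
Dec 19, 1834 → Dec 19, 1835: 365 days.
Dec 19, 1835 → Dec 19, 1836: 366 days (Feb 29, 1836 is in that span).
Dec 19, 1836 → Dec 19, 1837: 365 days.
Dec 19, 1837 → Dec 19, 1838: 365 days.
Dec 19, 1838 → Dec 19, 1839: 365 days.
Dec 19, 1839 → Dec 19, 1840: 366 days (Feb 29, 1840 is in that span).
Dec 19, 1840 → Dec 19, 1841: 365 days.
Dec 19, 1841 → Dec 19, 1842: 365 days.
Dec 19, 1842 → Dec 19, 1843: 365 days.
Dec 19, 1843 → Dec 19, 1844: 366 days (Feb 29, 1844 is in that span).
Dec 19, 1844 → Jan 19, 1845: 31 days (December has 31).
Jan 19, 1845 → Feb 19, 1845: 31 days (January has 31).
Feb 19, 1845 → Feb 22, 1845: 3 days.
Total: 4083 days.

4083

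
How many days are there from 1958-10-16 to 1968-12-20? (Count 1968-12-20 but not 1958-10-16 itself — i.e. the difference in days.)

Oct 16, 1958 → Oct 16, 1959: 365 days.
Oct 16, 1959 → Oct 16, 1960: 366 days (Feb 29, 1960 is in that span).
Oct 16, 1960 → Oct 16, 1961: 365 days.
Oct 16, 1961 → Oct 16, 1962: 365 days.
Oct 16, 1962 → Oct 16, 1963: 365 days.
Oct 16, 1963 → Oct 16, 1964: 366 days (Feb 29, 1964 is in that span).
Oct 16, 1964 → Oct 16, 1965: 365 days.
Oct 16, 1965 → Oct 16, 1966: 365 days.
Oct 16, 1966 → Oct 16, 1967: 365 days.
Oct 16, 1967 → Oct 16, 1968: 366 days (Feb 29, 1968 is in that span).
Oct 16, 1968 → Nov 16, 1968: 31 days (October has 31).
Nov 16, 1968 → Dec 16, 1968: 30 days (November has 30).
Dec 16, 1968 → Dec 20, 1968: 4 days.
Total: 3718 days.

3718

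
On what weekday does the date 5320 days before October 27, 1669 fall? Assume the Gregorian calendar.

Oct 27, 1669 is a Sunday.
5320 mod 7 = 0, so 5320 days before a Sunday is Sunday − 0 = Sunday.

Sunday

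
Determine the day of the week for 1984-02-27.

Monday

January 1, 1984 is a Sunday.
Jan 1, 1984 → Feb 1, 1984: 31 days (January has 31).
Feb 1, 1984 → Feb 27, 1984: 26 days.
Total: 57 days.
57 mod 7 = 1, so Sunday + 1 = Monday.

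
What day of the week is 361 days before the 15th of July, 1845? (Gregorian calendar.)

Friday

Jul 15, 1845 is a Tuesday.
361 mod 7 = 4, so 361 days before a Tuesday is Tuesday − 4 = Friday.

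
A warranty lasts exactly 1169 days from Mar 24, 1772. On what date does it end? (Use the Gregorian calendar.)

June 6, 1775

+365 (one year) → Mar 24, 1773 (804 left).
+365 (one year) → Mar 24, 1774 (439 left).
+365 (one year) → Mar 24, 1775 (74 left).
Mar has 31 days: +8 → Apr 1, 1775 (66 left).
Apr has 30 days: +30 → May 1, 1775 (36 left).
May has 31 days: +31 → Jun 1, 1775 (5 left).
+5 → Jun 6, 1775.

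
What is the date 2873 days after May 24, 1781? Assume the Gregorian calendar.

April 5, 1789

+365 (one year) → May 24, 1782 (2508 left).
+365 (one year) → May 24, 1783 (2143 left).
+366 (one year; includes Feb 29, 1784) → May 24, 1784 (1777 left).
+365 (one year) → May 24, 1785 (1412 left).
+365 (one year) → May 24, 1786 (1047 left).
+365 (one year) → May 24, 1787 (682 left).
+366 (one year; includes Feb 29, 1788) → May 24, 1788 (316 left).
May has 31 days: +8 → Jun 1, 1788 (308 left).
Jun has 30 days: +30 → Jul 1, 1788 (278 left).
Jul has 31 days: +31 → Aug 1, 1788 (247 left).
Aug has 31 days: +31 → Sep 1, 1788 (216 left).
Sep has 30 days: +30 → Oct 1, 1788 (186 left).
Oct has 31 days: +31 → Nov 1, 1788 (155 left).
Nov has 30 days: +30 → Dec 1, 1788 (125 left).
Dec has 31 days: +31 → Jan 1, 1789 (94 left).
Jan has 31 days: +31 → Feb 1, 1789 (63 left).
Feb has 28 days: +28 → Mar 1, 1789 (35 left).
Mar has 31 days: +31 → Apr 1, 1789 (4 left).
+4 → Apr 5, 1789.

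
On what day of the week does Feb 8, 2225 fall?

Tuesday

Doomsday rule: the anchor day for the 2200s is Friday. For year 25: 25÷12 = 2 r 1, and 1÷4 = 0, so 2+1+0 = 3.
Friday + 3 ≡ Monday — that's 2225's doomsday.
In February the doomsday date is Feb 28 (2225 is not a leap year).
Feb 8 is 20 days before Feb 28; 20 mod 7 = 6, so Monday − 6 = Tuesday.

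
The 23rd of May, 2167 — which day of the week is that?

Doomsday rule: the anchor day for the 2100s is Sunday. For year 67: 67÷12 = 5 r 7, and 7÷4 = 1, so 5+7+1 = 13.
Sunday + 13 ≡ Saturday — that's 2167's doomsday.
In May the doomsday date is May 9.
May 23 is 14 days after May 9; 14 mod 7 = 0, so Saturday + 0 = Saturday.

Saturday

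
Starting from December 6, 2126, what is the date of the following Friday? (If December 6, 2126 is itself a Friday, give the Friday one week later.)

Dec 6, 2126 is a Friday.
From Friday to the next Friday is 7 days.
Dec 6, 2126 + 7 = Dec 13, 2126.

December 13, 2126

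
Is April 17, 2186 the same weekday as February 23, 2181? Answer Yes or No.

From Feb 23, 2181 to Apr 17, 2186 is 1879 days.
1879 mod 7 = 3, so they are different weekdays.
(Feb 23, 2181 is a Friday; Apr 17, 2186 is a Monday.)

No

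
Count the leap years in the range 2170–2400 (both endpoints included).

Multiples of 4 in [2170,2400]: 58.
Of those, multiples of 100: 3 (not leap unless ÷400).
Multiples of 400: 1.
Leap years = 58 − 3 + 1 = 56.

56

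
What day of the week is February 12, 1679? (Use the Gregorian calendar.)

Sunday

Doomsday rule: the anchor day for the 1600s is Tuesday. For year 79: 79÷12 = 6 r 7, and 7÷4 = 1, so 6+7+1 = 14.
Tuesday + 14 ≡ Tuesday — that's 1679's doomsday.
In February the doomsday date is Feb 28 (1679 is not a leap year).
Feb 12 is 16 days before Feb 28; 16 mod 7 = 2, so Tuesday − 2 = Sunday.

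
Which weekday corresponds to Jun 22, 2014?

Sunday

Doomsday rule: the anchor day for the 2000s is Tuesday. For year 14: 14÷12 = 1 r 2, and 2÷4 = 0, so 1+2+0 = 3.
Tuesday + 3 ≡ Friday — that's 2014's doomsday.
In June the doomsday date is Jun 6.
Jun 22 is 16 days after Jun 6; 16 mod 7 = 2, so Friday + 2 = Sunday.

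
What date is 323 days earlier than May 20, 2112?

−20 → Apr 30, 2112 (end of Apr, 30 days; 303 left).
−30 → Mar 31, 2112 (end of Mar, 31 days; 273 left).
−31 → Feb 29, 2112 (end of Feb, 29 days; 242 left).
−29 → Jan 31, 2112 (end of Jan, 31 days; 213 left).
−31 → Dec 31, 2111 (end of Dec, 31 days; 182 left).
−31 → Nov 30, 2111 (end of Nov, 30 days; 151 left).
−30 → Oct 31, 2111 (end of Oct, 31 days; 121 left).
−31 → Sep 30, 2111 (end of Sep, 30 days; 90 left).
−30 → Aug 31, 2111 (end of Aug, 31 days; 60 left).
−31 → Jul 31, 2111 (end of Jul, 31 days; 29 left).
−29 → Jul 2, 2111.

July 2, 2111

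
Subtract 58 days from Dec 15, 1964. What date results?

−15 → Nov 30, 1964 (end of Nov, 30 days; 43 left).
−30 → Oct 31, 1964 (end of Oct, 31 days; 13 left).
−13 → Oct 18, 1964.

October 18, 1964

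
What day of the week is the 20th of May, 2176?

Monday

Doomsday rule: the anchor day for the 2100s is Sunday. For year 76: 76÷12 = 6 r 4, and 4÷4 = 1, so 6+4+1 = 11.
Sunday + 11 ≡ Thursday — that's 2176's doomsday.
In May the doomsday date is May 9.
May 20 is 11 days after May 9; 11 mod 7 = 4, so Thursday + 4 = Monday.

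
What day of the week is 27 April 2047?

Doomsday rule: the anchor day for the 2000s is Tuesday. For year 47: 47÷12 = 3 r 11, and 11÷4 = 2, so 3+11+2 = 16.
Tuesday + 16 ≡ Thursday — that's 2047's doomsday.
In April the doomsday date is Apr 4.
Apr 27 is 23 days after Apr 4; 23 mod 7 = 2, so Thursday + 2 = Saturday.

Saturday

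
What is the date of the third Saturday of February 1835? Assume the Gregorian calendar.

February 1, 1835 is a Sunday.
The first Saturday is therefore February 7 (6 days later).
The third Saturday is 7 + 2×7 = February 21.

February 21, 1835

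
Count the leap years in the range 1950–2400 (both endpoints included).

Multiples of 4 in [1950,2400]: 113.
Of those, multiples of 100: 5 (not leap unless ÷400).
Multiples of 400: 2.
Leap years = 113 − 5 + 2 = 110.

110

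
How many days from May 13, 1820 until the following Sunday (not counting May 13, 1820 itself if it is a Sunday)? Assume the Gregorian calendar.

1

May 13, 1820 is a Saturday.
From Saturday to the next Sunday is 1 day.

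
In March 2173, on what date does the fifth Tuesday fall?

March 30, 2173

March 1, 2173 is a Monday.
The first Tuesday is therefore March 2 (1 days later).
The fifth Tuesday is 2 + 4×7 = March 30.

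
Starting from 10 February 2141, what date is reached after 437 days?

April 23, 2142

+365 (one year) → Feb 10, 2142 (72 left).
Feb has 28 days: +19 → Mar 1, 2142 (53 left).
Mar has 31 days: +31 → Apr 1, 2142 (22 left).
+22 → Apr 23, 2142.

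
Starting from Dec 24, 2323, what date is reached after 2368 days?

June 18, 2330

+366 (one year; includes Feb 29, 2324) → Dec 24, 2324 (2002 left).
+365 (one year) → Dec 24, 2325 (1637 left).
+365 (one year) → Dec 24, 2326 (1272 left).
+365 (one year) → Dec 24, 2327 (907 left).
+366 (one year; includes Feb 29, 2328) → Dec 24, 2328 (541 left).
+365 (one year) → Dec 24, 2329 (176 left).
Dec has 31 days: +8 → Jan 1, 2330 (168 left).
Jan has 31 days: +31 → Feb 1, 2330 (137 left).
Feb has 28 days: +28 → Mar 1, 2330 (109 left).
Mar has 31 days: +31 → Apr 1, 2330 (78 left).
Apr has 30 days: +30 → May 1, 2330 (48 left).
May has 31 days: +31 → Jun 1, 2330 (17 left).
+17 → Jun 18, 2330.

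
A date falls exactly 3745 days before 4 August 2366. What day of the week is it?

Thursday

Aug 4, 2366 is a Thursday.
3745 mod 7 = 0, so 3745 days before a Thursday is Thursday − 0 = Thursday.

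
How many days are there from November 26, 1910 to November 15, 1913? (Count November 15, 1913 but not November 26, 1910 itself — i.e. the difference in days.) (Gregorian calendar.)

Nov 26, 1910 → Nov 26, 1911: 365 days.
Nov 26, 1911 → Nov 26, 1912: 366 days (Feb 29, 1912 is in that span).
Nov 26, 1912 → Dec 26, 1912: 30 days (November has 30).
Dec 26, 1912 → Jan 26, 1913: 31 days (December has 31).
Jan 26, 1913 → Feb 26, 1913: 31 days (January has 31).
Feb 26, 1913 → Mar 26, 1913: 28 days (February has 28).
Mar 26, 1913 → Apr 26, 1913: 31 days (March has 31).
Apr 26, 1913 → May 26, 1913: 30 days (April has 30).
May 26, 1913 → Jun 26, 1913: 31 days (May has 31).
Jun 26, 1913 → Jul 26, 1913: 30 days (June has 30).
Jul 26, 1913 → Aug 26, 1913: 31 days (July has 31).
Aug 26, 1913 → Sep 26, 1913: 31 days (August has 31).
Sep 26, 1913 → Oct 26, 1913: 30 days (September has 30).
Oct 26, 1913 → Nov 15, 1913: 20 days.
Total: 1085 days.

1085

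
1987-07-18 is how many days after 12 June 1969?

6610

Jun 12, 1969 → Jun 12, 1970: 365 days.
Jun 12, 1970 → Jun 12, 1971: 365 days.
Jun 12, 1971 → Jun 12, 1972: 366 days (Feb 29, 1972 is in that span).
Jun 12, 1972 → Jun 12, 1973: 365 days.
Jun 12, 1973 → Jun 12, 1974: 365 days.
Jun 12, 1974 → Jun 12, 1975: 365 days.
Jun 12, 1975 → Jun 12, 1976: 366 days (Feb 29, 1976 is in that span).
Jun 12, 1976 → Jun 12, 1977: 365 days.
Jun 12, 1977 → Jun 12, 1978: 365 days.
Jun 12, 1978 → Jun 12, 1979: 365 days.
Jun 12, 1979 → Jun 12, 1980: 366 days (Feb 29, 1980 is in that span).
Jun 12, 1980 → Jun 12, 1981: 365 days.
Jun 12, 1981 → Jun 12, 1982: 365 days.
Jun 12, 1982 → Jun 12, 1983: 365 days.
Jun 12, 1983 → Jun 12, 1984: 366 days (Feb 29, 1984 is in that span).
Jun 12, 1984 → Jun 12, 1985: 365 days.
Jun 12, 1985 → Jun 12, 1986: 365 days.
Jun 12, 1986 → Jun 12, 1987: 365 days.
Jun 12, 1987 → Jul 12, 1987: 30 days (June has 30).
Jul 12, 1987 → Jul 18, 1987: 6 days.
Total: 6610 days.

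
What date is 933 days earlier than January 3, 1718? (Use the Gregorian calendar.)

June 15, 1715

−365 (one year) → Jan 3, 1717 (568 left).
−366 (one year; includes Feb 29, 1716) → Jan 3, 1716 (202 left).
−3 → Dec 31, 1715 (end of Dec, 31 days; 199 left).
−31 → Nov 30, 1715 (end of Nov, 30 days; 168 left).
−30 → Oct 31, 1715 (end of Oct, 31 days; 138 left).
−31 → Sep 30, 1715 (end of Sep, 30 days; 107 left).
−30 → Aug 31, 1715 (end of Aug, 31 days; 77 left).
−31 → Jul 31, 1715 (end of Jul, 31 days; 46 left).
−31 → Jun 30, 1715 (end of Jun, 30 days; 15 left).
−15 → Jun 15, 1715.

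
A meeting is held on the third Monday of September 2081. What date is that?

September 15, 2081

September 1, 2081 is a Monday.
The first Monday is therefore September 1 (same day).
The third Monday is 1 + 2×7 = September 15.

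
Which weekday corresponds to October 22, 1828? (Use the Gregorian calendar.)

Wednesday

Doomsday rule: the anchor day for the 1800s is Friday. For year 28: 28÷12 = 2 r 4, and 4÷4 = 1, so 2+4+1 = 7.
Friday + 7 ≡ Friday — that's 1828's doomsday.
In October the doomsday date is Oct 10.
Oct 22 is 12 days after Oct 10; 12 mod 7 = 5, so Friday + 5 = Wednesday.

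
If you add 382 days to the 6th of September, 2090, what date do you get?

Sep has 30 days: +25 → Oct 1, 2090 (357 left).
Oct has 31 days: +31 → Nov 1, 2090 (326 left).
Nov has 30 days: +30 → Dec 1, 2090 (296 left).
Dec has 31 days: +31 → Jan 1, 2091 (265 left).
Jan has 31 days: +31 → Feb 1, 2091 (234 left).
Feb has 28 days: +28 → Mar 1, 2091 (206 left).
Mar has 31 days: +31 → Apr 1, 2091 (175 left).
Apr has 30 days: +30 → May 1, 2091 (145 left).
May has 31 days: +31 → Jun 1, 2091 (114 left).
Jun has 30 days: +30 → Jul 1, 2091 (84 left).
Jul has 31 days: +31 → Aug 1, 2091 (53 left).
Aug has 31 days: +31 → Sep 1, 2091 (22 left).
+22 → Sep 23, 2091.

September 23, 2091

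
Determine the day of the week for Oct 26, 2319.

Sunday

Doomsday rule: the anchor day for the 2300s is Wednesday. For year 19: 19÷12 = 1 r 7, and 7÷4 = 1, so 1+7+1 = 9.
Wednesday + 9 ≡ Friday — that's 2319's doomsday.
In October the doomsday date is Oct 10.
Oct 26 is 16 days after Oct 10; 16 mod 7 = 2, so Friday + 2 = Sunday.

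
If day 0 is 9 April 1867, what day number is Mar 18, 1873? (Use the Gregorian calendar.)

Apr 9, 1867 → Apr 9, 1868: 366 days (Feb 29, 1868 is in that span).
Apr 9, 1868 → Apr 9, 1869: 365 days.
Apr 9, 1869 → Apr 9, 1870: 365 days.
Apr 9, 1870 → Apr 9, 1871: 365 days.
Apr 9, 1871 → Apr 9, 1872: 366 days (Feb 29, 1872 is in that span).
Apr 9, 1872 → May 9, 1872: 30 days (April has 30).
May 9, 1872 → Jun 9, 1872: 31 days (May has 31).
Jun 9, 1872 → Jul 9, 1872: 30 days (June has 30).
Jul 9, 1872 → Aug 9, 1872: 31 days (July has 31).
Aug 9, 1872 → Sep 9, 1872: 31 days (August has 31).
Sep 9, 1872 → Oct 9, 1872: 30 days (September has 30).
Oct 9, 1872 → Nov 9, 1872: 31 days (October has 31).
Nov 9, 1872 → Dec 9, 1872: 30 days (November has 30).
Dec 9, 1872 → Jan 9, 1873: 31 days (December has 31).
Jan 9, 1873 → Feb 9, 1873: 31 days (January has 31).
Feb 9, 1873 → Mar 9, 1873: 28 days (February has 28).
Mar 9, 1873 → Mar 18, 1873: 9 days.
Total: 2170 days.

2170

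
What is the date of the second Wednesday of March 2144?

March 11, 2144

March 1, 2144 is a Sunday.
The first Wednesday is therefore March 4 (3 days later).
The second Wednesday is 4 + 1×7 = March 11.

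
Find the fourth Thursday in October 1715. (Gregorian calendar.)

October 1, 1715 is a Tuesday.
The first Thursday is therefore October 3 (2 days later).
The fourth Thursday is 3 + 3×7 = October 24.

October 24, 1715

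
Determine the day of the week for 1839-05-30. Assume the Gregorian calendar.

Doomsday rule: the anchor day for the 1800s is Friday. For year 39: 39÷12 = 3 r 3, and 3÷4 = 0, so 3+3+0 = 6.
Friday + 6 ≡ Thursday — that's 1839's doomsday.
In May the doomsday date is May 9.
May 30 is 21 days after May 9; 21 mod 7 = 0, so Thursday + 0 = Thursday.

Thursday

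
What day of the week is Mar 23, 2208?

Wednesday

Doomsday rule: the anchor day for the 2200s is Friday. For year 08: 8÷12 = 0 r 8, and 8÷4 = 2, so 0+8+2 = 10.
Friday + 10 ≡ Monday — that's 2208's doomsday.
In March the doomsday date is Mar 14.
Mar 23 is 9 days after Mar 14; 9 mod 7 = 2, so Monday + 2 = Wednesday.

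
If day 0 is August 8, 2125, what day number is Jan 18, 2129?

Aug 8, 2125 → Aug 8, 2126: 365 days.
Aug 8, 2126 → Aug 8, 2127: 365 days.
Aug 8, 2127 → Aug 8, 2128: 366 days (Feb 29, 2128 is in that span).
Aug 8, 2128 → Sep 8, 2128: 31 days (August has 31).
Sep 8, 2128 → Oct 8, 2128: 30 days (September has 30).
Oct 8, 2128 → Nov 8, 2128: 31 days (October has 31).
Nov 8, 2128 → Dec 8, 2128: 30 days (November has 30).
Dec 8, 2128 → Jan 8, 2129: 31 days (December has 31).
Jan 8, 2129 → Jan 18, 2129: 10 days.
Total: 1259 days.

1259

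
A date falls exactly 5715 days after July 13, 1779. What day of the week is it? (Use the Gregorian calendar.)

Jul 13, 1779 is a Tuesday.
5715 mod 7 = 3, so 5715 days after a Tuesday is Tuesday + 3 = Friday.

Friday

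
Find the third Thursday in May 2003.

May 15, 2003

May 1, 2003 is a Thursday.
The first Thursday is therefore May 1 (same day).
The third Thursday is 1 + 2×7 = May 15.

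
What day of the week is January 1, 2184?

Doomsday rule: the anchor day for the 2100s is Sunday. For year 84: 84÷12 = 7 r 0, and 0÷4 = 0, so 7+0+0 = 7.
Sunday + 7 ≡ Sunday — that's 2184's doomsday.
In January the doomsday date is Jan 4 (2184 is a leap year (divisible by 4)).
Jan 1 is 3 days before Jan 4; 3 mod 7 = 3, so Sunday − 3 = Thursday.

Thursday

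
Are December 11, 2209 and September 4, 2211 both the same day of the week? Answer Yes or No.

From Dec 11, 2209 to Sep 4, 2211 is 632 days.
632 mod 7 = 2, so they are different weekdays.
(Dec 11, 2209 is a Monday; Sep 4, 2211 is a Wednesday.)

No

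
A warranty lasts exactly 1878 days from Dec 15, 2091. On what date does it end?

+366 (one year; includes Feb 29, 2092) → Dec 15, 2092 (1512 left).
+365 (one year) → Dec 15, 2093 (1147 left).
+365 (one year) → Dec 15, 2094 (782 left).
+365 (one year) → Dec 15, 2095 (417 left).
+366 (one year; includes Feb 29, 2096) → Dec 15, 2096 (51 left).
Dec has 31 days: +17 → Jan 1, 2097 (34 left).
Jan has 31 days: +31 → Feb 1, 2097 (3 left).
+3 → Feb 4, 2097.

February 4, 2097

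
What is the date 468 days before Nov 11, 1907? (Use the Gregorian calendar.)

July 31, 1906

−365 (one year) → Nov 11, 1906 (103 left).
−11 → Oct 31, 1906 (end of Oct, 31 days; 92 left).
−31 → Sep 30, 1906 (end of Sep, 30 days; 61 left).
−30 → Aug 31, 1906 (end of Aug, 31 days; 31 left).
−31 → Jul 31, 1906 (end of Jul, 31 days; 0 left).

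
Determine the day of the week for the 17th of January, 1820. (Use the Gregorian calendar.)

Doomsday rule: the anchor day for the 1800s is Friday. For year 20: 20÷12 = 1 r 8, and 8÷4 = 2, so 1+8+2 = 11.
Friday + 11 ≡ Tuesday — that's 1820's doomsday.
In January the doomsday date is Jan 4 (1820 is a leap year (divisible by 4)).
Jan 17 is 13 days after Jan 4; 13 mod 7 = 6, so Tuesday + 6 = Monday.

Monday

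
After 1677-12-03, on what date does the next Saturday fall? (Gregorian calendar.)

Dec 3, 1677 is a Friday.
From Friday to the next Saturday is 1 day.
Dec 3, 1677 + 1 = Dec 4, 1677.

December 4, 1677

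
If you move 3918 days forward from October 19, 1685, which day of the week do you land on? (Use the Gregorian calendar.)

Wednesday

Oct 19, 1685 is a Friday.
3918 mod 7 = 5, so 3918 days after a Friday is Friday + 5 = Wednesday.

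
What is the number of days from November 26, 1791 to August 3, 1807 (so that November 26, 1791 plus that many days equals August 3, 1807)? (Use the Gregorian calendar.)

Nov 26, 1791 → Nov 26, 1792: 366 days (Feb 29, 1792 is in that span).
Nov 26, 1792 → Nov 26, 1793: 365 days.
Nov 26, 1793 → Nov 26, 1794: 365 days.
Nov 26, 1794 → Nov 26, 1795: 365 days.
Nov 26, 1795 → Nov 26, 1796: 366 days (Feb 29, 1796 is in that span).
Nov 26, 1796 → Nov 26, 1797: 365 days.
Nov 26, 1797 → Nov 26, 1798: 365 days.
Nov 26, 1798 → Nov 26, 1799: 365 days.
Nov 26, 1799 → Nov 26, 1800: 365 days.
Nov 26, 1800 → Nov 26, 1801: 365 days.
Nov 26, 1801 → Nov 26, 1802: 365 days.
Nov 26, 1802 → Nov 26, 1803: 365 days.
Nov 26, 1803 → Nov 26, 1804: 366 days (Feb 29, 1804 is in that span).
Nov 26, 1804 → Nov 26, 1805: 365 days.
Nov 26, 1805 → Nov 26, 1806: 365 days.
Nov 26, 1806 → Dec 26, 1806: 30 days (November has 30).
Dec 26, 1806 → Jan 26, 1807: 31 days (December has 31).
Jan 26, 1807 → Feb 26, 1807: 31 days (January has 31).
Feb 26, 1807 → Mar 26, 1807: 28 days (February has 28).
Mar 26, 1807 → Apr 26, 1807: 31 days (March has 31).
Apr 26, 1807 → May 26, 1807: 30 days (April has 30).
May 26, 1807 → Jun 26, 1807: 31 days (May has 31).
Jun 26, 1807 → Jul 26, 1807: 30 days (June has 30).
Jul 26, 1807 → Aug 3, 1807: 8 days.
Total: 5728 days.

5728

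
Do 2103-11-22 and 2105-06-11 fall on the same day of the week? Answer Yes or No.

From Nov 22, 2103 to Jun 11, 2105 is 567 days.
567 mod 7 = 0, so they are the same weekday.
(Nov 22, 2103 is a Thursday; Jun 11, 2105 is a Thursday.)

Yes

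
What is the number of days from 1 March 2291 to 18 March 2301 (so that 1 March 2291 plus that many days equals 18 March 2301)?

Mar 1, 2291 → Mar 1, 2292: 366 days (Feb 29, 2292 is in that span).
Mar 1, 2292 → Mar 1, 2293: 365 days.
Mar 1, 2293 → Mar 1, 2294: 365 days.
Mar 1, 2294 → Mar 1, 2295: 365 days.
Mar 1, 2295 → Mar 1, 2296: 366 days (Feb 29, 2296 is in that span).
Mar 1, 2296 → Mar 1, 2297: 365 days.
Mar 1, 2297 → Mar 1, 2298: 365 days.
Mar 1, 2298 → Mar 1, 2299: 365 days.
Mar 1, 2299 → Mar 1, 2300: 365 days.
Mar 1, 2300 → Apr 1, 2300: 31 days (March has 31).
Apr 1, 2300 → May 1, 2300: 30 days (April has 30).
May 1, 2300 → Jun 1, 2300: 31 days (May has 31).
Jun 1, 2300 → Jul 1, 2300: 30 days (June has 30).
Jul 1, 2300 → Aug 1, 2300: 31 days (July has 31).
Aug 1, 2300 → Sep 1, 2300: 31 days (August has 31).
Sep 1, 2300 → Oct 1, 2300: 30 days (September has 30).
Oct 1, 2300 → Nov 1, 2300: 31 days (October has 31).
Nov 1, 2300 → Dec 1, 2300: 30 days (November has 30).
Dec 1, 2300 → Jan 1, 2301: 31 days (December has 31).
Jan 1, 2301 → Feb 1, 2301: 31 days (January has 31).
Feb 1, 2301 → Mar 1, 2301: 28 days (February has 28).
Mar 1, 2301 → Mar 18, 2301: 17 days.
Total: 3669 days.

3669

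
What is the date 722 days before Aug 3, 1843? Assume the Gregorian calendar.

−365 (one year) → Aug 3, 1842 (357 left).
−3 → Jul 31, 1842 (end of Jul, 31 days; 354 left).
−31 → Jun 30, 1842 (end of Jun, 30 days; 323 left).
−30 → May 31, 1842 (end of May, 31 days; 293 left).
−31 → Apr 30, 1842 (end of Apr, 30 days; 262 left).
−30 → Mar 31, 1842 (end of Mar, 31 days; 232 left).
−31 → Feb 28, 1842 (end of Feb, 28 days; 201 left).
−28 → Jan 31, 1842 (end of Jan, 31 days; 173 left).
−31 → Dec 31, 1841 (end of Dec, 31 days; 142 left).
−31 → Nov 30, 1841 (end of Nov, 30 days; 111 left).
−30 → Oct 31, 1841 (end of Oct, 31 days; 81 left).
−31 → Sep 30, 1841 (end of Sep, 30 days; 50 left).
−30 → Aug 31, 1841 (end of Aug, 31 days; 20 left).
−20 → Aug 11, 1841.

August 11, 1841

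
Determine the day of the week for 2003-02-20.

January 1, 2003 is a Wednesday.
Jan 1, 2003 → Feb 1, 2003: 31 days (January has 31).
Feb 1, 2003 → Feb 20, 2003: 19 days.
Total: 50 days.
50 mod 7 = 1, so Wednesday + 1 = Thursday.

Thursday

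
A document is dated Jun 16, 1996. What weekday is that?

Sunday

Doomsday rule: the anchor day for the 1900s is Wednesday. For year 96: 96÷12 = 8 r 0, and 0÷4 = 0, so 8+0+0 = 8.
Wednesday + 8 ≡ Thursday — that's 1996's doomsday.
In June the doomsday date is Jun 6.
Jun 16 is 10 days after Jun 6; 10 mod 7 = 3, so Thursday + 3 = Sunday.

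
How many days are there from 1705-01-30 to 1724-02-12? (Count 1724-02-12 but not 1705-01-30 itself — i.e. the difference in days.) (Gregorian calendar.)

Jan 30, 1705 → Jan 30, 1706: 365 days.
Jan 30, 1706 → Jan 30, 1707: 365 days.
Jan 30, 1707 → Jan 30, 1708: 365 days.
Jan 30, 1708 → Jan 30, 1709: 366 days (Feb 29, 1708 is in that span).
Jan 30, 1709 → Jan 30, 1710: 365 days.
Jan 30, 1710 → Jan 30, 1711: 365 days.
Jan 30, 1711 → Jan 30, 1712: 365 days.
Jan 30, 1712 → Jan 30, 1713: 366 days (Feb 29, 1712 is in that span).
Jan 30, 1713 → Jan 30, 1714: 365 days.
Jan 30, 1714 → Jan 30, 1715: 365 days.
Jan 30, 1715 → Jan 30, 1716: 365 days.
Jan 30, 1716 → Jan 30, 1717: 366 days (Feb 29, 1716 is in that span).
Jan 30, 1717 → Jan 30, 1718: 365 days.
Jan 30, 1718 → Jan 30, 1719: 365 days.
Jan 30, 1719 → Jan 30, 1720: 365 days.
Jan 30, 1720 → Jan 30, 1721: 366 days (Feb 29, 1720 is in that span).
Jan 30, 1721 → Jan 30, 1722: 365 days.
Jan 30, 1722 → Jan 30, 1723: 365 days.
Jan 30, 1723 → Feb 28, 1723: 29 days (January has 31).
Feb 28, 1723 → Mar 28, 1723: 28 days (February has 28).
Mar 28, 1723 → Apr 28, 1723: 31 days (March has 31).
Apr 28, 1723 → May 28, 1723: 30 days (April has 30).
May 28, 1723 → Jun 28, 1723: 31 days (May has 31).
Jun 28, 1723 → Jul 28, 1723: 30 days (June has 30).
Jul 28, 1723 → Aug 28, 1723: 31 days (July has 31).
Aug 28, 1723 → Sep 28, 1723: 31 days (August has 31).
Sep 28, 1723 → Oct 28, 1723: 30 days (September has 30).
Oct 28, 1723 → Nov 28, 1723: 31 days (October has 31).
Nov 28, 1723 → Dec 28, 1723: 30 days (November has 30).
Dec 28, 1723 → Jan 28, 1724: 31 days (December has 31).
Jan 28, 1724 → Feb 12, 1724: 15 days.
Total: 6952 days.

6952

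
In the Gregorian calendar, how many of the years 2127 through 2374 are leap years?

60

Multiples of 4 in [2127,2374]: 62.
Of those, multiples of 100: 2 (not leap unless ÷400).
Multiples of 400: 0.
Leap years = 62 − 2 + 0 = 60.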